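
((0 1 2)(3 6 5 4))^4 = (0 1 2)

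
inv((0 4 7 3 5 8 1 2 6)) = (0 6 2 1 8 5 3 7 4)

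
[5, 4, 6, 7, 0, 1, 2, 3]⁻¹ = [4, 5, 6, 7, 1, 0, 2, 3]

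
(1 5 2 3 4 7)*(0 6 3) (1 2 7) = (0 6 3 4 1 5 7 2) 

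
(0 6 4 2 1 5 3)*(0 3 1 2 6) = (1 5)(4 6)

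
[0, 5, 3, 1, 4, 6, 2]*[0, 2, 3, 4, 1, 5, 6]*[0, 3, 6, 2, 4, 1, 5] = [0, 1, 4, 6, 3, 5, 2]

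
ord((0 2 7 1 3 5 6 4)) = 8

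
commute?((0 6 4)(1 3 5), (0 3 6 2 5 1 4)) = no:(0 6 4)(1 3 5)*(0 3 6 2 5 1 4) = (0 2 5 4 3 1 6), (0 3 6 2 5 1 4)*(0 6 4)(1 3 5) = (0 5 3 4 6 2 1)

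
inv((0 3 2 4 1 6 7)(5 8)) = (0 7 6 1 4 2 3)(5 8)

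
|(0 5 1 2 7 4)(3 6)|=6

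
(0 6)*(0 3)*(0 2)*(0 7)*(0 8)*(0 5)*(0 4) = (0 6 3 2 7 8 5 4)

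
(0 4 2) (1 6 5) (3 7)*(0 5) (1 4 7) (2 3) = (0 7 2 5 4 3 1 6) 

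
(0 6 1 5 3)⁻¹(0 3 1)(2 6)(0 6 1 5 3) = (0 5 6)(1 2)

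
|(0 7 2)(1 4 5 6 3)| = 15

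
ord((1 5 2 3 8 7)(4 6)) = 6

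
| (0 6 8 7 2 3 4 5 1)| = 9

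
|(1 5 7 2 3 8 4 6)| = 8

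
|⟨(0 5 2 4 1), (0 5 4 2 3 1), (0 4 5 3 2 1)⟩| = 720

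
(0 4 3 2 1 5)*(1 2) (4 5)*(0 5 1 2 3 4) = (0 1) (2 3) 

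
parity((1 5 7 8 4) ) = even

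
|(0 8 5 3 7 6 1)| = 7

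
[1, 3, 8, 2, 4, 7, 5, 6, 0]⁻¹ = [8, 0, 3, 1, 4, 6, 7, 5, 2]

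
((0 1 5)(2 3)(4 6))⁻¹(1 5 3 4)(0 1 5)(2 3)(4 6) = (0 2 6 5)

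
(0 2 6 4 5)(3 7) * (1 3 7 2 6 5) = (0 6 4 1 3 2 5)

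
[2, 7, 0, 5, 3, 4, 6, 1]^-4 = [0, 1, 2, 4, 5, 3, 6, 7]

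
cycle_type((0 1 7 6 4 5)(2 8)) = 2.6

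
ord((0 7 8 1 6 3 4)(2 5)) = 14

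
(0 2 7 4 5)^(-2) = (0 4 2 5 7)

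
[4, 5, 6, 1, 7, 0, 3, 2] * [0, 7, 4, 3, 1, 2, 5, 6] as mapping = [0→1, 1→2, 2→5, 3→7, 4→6, 5→0, 6→3, 7→4] 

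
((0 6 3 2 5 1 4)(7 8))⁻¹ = (0 4 1 5 2 3 6)(7 8)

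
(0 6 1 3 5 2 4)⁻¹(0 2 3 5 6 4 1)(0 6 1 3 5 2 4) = (0 3 6 4 5 2 1)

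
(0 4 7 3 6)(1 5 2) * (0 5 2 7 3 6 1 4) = (1 2 4 3)(5 7 6)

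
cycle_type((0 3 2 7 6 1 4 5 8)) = 9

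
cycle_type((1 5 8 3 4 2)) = 6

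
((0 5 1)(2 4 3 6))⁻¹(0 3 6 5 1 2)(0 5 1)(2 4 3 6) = (0 4 5 6 2 1)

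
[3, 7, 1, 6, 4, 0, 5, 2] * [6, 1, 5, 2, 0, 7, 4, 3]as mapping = [0→2, 1→3, 2→1, 3→4, 4→0, 5→6, 6→7, 7→5]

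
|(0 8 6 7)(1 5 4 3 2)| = 20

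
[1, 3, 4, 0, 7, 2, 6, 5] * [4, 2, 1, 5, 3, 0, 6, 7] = [2, 5, 3, 4, 7, 1, 6, 0]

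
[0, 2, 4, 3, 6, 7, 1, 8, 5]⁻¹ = [0, 6, 1, 3, 2, 8, 4, 5, 7]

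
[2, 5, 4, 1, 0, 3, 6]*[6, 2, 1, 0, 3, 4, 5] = [1, 4, 3, 2, 6, 0, 5]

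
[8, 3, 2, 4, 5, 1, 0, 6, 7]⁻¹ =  [6, 5, 2, 1, 3, 4, 7, 8, 0]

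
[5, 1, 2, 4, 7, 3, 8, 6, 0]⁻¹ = [8, 1, 2, 5, 3, 0, 7, 4, 6]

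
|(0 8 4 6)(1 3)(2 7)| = 4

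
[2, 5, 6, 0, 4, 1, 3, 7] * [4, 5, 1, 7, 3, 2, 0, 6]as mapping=[0→1, 1→2, 2→0, 3→4, 4→3, 5→5, 6→7, 7→6]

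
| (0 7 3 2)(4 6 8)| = 12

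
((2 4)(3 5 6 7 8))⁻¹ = (2 4)(3 8 7 6 5)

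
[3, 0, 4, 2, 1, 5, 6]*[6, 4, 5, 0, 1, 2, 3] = [0, 6, 1, 5, 4, 2, 3]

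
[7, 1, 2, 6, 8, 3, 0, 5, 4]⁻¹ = [6, 1, 2, 5, 8, 7, 3, 0, 4]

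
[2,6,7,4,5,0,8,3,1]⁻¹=[5,8,0,7,3,4,1,2,6]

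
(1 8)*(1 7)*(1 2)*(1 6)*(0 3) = (0 3)(1 8 7 2 6)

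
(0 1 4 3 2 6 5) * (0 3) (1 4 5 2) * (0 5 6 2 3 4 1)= (0 1 6 3) (4 5) 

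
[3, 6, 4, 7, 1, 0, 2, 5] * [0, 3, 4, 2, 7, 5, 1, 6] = [2, 1, 7, 6, 3, 0, 4, 5]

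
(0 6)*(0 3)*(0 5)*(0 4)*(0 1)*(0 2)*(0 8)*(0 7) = (0 6 3 5 4 1 2 8 7)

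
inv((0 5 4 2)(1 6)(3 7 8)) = (0 2 4 5)(1 6)(3 8 7)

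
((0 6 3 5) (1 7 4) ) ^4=(1 7 4) 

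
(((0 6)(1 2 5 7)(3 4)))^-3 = (0 6)(1 2 5 7)(3 4)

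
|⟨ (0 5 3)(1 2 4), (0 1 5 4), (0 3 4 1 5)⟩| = 720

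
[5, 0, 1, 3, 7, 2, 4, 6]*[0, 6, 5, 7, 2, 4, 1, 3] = [4, 0, 6, 7, 3, 5, 2, 1]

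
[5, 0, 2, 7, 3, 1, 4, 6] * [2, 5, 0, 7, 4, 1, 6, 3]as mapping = [0→1, 1→2, 2→0, 3→3, 4→7, 5→5, 6→4, 7→6]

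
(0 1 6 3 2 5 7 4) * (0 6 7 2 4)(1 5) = (0 5 2 1 7)(3 4 6)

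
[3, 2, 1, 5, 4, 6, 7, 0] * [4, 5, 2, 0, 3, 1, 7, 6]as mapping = [0→0, 1→2, 2→5, 3→1, 4→3, 5→7, 6→6, 7→4]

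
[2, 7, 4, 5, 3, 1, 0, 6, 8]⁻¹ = [6, 5, 0, 4, 2, 3, 7, 1, 8]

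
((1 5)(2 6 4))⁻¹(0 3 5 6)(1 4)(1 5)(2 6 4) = (0 3 1 4)(2 5)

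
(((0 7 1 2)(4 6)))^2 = (0 1)(2 7)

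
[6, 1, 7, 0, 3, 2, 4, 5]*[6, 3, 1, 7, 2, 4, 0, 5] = [0, 3, 5, 6, 7, 1, 2, 4]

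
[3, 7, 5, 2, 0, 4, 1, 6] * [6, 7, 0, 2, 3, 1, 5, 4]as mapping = [0→2, 1→4, 2→1, 3→0, 4→6, 5→3, 6→7, 7→5]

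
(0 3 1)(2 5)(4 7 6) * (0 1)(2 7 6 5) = (0 3)(4 6)(5 7)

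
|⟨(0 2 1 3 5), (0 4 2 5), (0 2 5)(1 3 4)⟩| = 720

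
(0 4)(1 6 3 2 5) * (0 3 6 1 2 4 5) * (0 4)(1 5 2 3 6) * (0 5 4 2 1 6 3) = (0 1 4 3 5)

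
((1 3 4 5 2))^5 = ()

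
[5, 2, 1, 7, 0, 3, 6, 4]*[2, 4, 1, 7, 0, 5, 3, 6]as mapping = [0→5, 1→1, 2→4, 3→6, 4→2, 5→7, 6→3, 7→0]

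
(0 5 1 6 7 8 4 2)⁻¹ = (0 2 4 8 7 6 1 5)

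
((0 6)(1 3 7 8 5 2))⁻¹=(0 6)(1 2 5 8 7 3)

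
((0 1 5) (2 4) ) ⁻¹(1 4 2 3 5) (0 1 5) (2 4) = (0 5 2 4 3) 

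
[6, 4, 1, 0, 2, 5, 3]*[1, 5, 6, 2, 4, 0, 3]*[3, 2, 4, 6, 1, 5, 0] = [6, 1, 5, 2, 0, 3, 4]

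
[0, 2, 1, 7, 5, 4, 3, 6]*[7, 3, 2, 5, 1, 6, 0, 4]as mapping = [0→7, 1→2, 2→3, 3→4, 4→6, 5→1, 6→5, 7→0]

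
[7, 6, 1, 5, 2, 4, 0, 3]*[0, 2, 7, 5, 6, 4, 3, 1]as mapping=[0→1, 1→3, 2→2, 3→4, 4→7, 5→6, 6→0, 7→5]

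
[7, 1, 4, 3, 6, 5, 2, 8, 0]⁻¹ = [8, 1, 6, 3, 2, 5, 4, 0, 7]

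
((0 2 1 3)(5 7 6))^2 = (0 1)(2 3)(5 6 7)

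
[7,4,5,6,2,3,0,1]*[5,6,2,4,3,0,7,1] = [1,3,0,7,2,4,5,6]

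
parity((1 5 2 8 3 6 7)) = even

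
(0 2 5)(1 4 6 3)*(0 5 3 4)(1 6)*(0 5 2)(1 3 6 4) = (1 5 2 6)(3 4)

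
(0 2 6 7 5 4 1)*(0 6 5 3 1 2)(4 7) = (1 6 4 2 5 7 3)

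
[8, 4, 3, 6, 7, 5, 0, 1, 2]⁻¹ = [6, 7, 8, 2, 1, 5, 3, 4, 0]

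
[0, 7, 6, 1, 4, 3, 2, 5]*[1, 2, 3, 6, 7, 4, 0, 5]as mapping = [0→1, 1→5, 2→0, 3→2, 4→7, 5→6, 6→3, 7→4]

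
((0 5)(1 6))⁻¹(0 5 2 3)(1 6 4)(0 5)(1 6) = (0 2 3 5)(1 4 6)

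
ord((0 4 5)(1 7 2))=3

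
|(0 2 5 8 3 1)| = 6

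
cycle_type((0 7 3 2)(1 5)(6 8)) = 2^2.4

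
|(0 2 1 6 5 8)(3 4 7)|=6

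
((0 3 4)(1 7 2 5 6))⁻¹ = (0 4 3)(1 6 5 2 7)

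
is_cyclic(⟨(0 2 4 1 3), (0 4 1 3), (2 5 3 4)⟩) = no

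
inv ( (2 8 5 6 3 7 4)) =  (2 4 7 3 6 5 8)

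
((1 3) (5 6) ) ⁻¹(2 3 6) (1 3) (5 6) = (1 5 2) 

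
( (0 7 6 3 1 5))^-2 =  (0 1 6)(3 7 5)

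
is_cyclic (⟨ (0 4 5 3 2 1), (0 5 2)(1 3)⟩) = no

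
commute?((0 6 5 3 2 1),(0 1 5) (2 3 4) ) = no:(0 6 5 3 2 1)*(0 1 5) (2 3 4) = (0 6) (2 5 4),(0 1 5) (2 3 4)*(0 6 5 3 2 1) = (1 3 4) (5 6) 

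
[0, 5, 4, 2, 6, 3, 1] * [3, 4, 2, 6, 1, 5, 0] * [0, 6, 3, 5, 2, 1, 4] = [5, 1, 6, 3, 0, 4, 2]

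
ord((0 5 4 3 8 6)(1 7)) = 6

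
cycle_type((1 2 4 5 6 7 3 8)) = 8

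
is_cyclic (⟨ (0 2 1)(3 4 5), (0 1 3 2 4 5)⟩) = no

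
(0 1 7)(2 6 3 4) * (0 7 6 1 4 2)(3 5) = (0 4)(1 6 5 3 2)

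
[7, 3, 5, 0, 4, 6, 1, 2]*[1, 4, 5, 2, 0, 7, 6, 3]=[3, 2, 7, 1, 0, 6, 4, 5]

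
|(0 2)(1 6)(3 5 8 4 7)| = 10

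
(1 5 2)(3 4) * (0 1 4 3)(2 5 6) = (0 1 6 2 4)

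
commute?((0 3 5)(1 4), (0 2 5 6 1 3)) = no:(0 3 5)(1 4)*(0 2 5 6 1 3) = (1 4 3 6)(2 5), (0 2 5 6 1 3)*(0 3 5)(1 4) = (0 2)(1 5 6 4)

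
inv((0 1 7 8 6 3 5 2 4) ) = (0 4 2 5 3 6 8 7 1) 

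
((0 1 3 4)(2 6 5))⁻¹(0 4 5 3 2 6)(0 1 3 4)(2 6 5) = (0 2 4 6 5 1)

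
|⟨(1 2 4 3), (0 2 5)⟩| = 720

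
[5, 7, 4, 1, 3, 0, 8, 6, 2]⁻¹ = [5, 3, 8, 4, 2, 0, 7, 1, 6]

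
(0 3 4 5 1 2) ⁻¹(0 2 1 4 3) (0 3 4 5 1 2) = (0 2 5 4 3) 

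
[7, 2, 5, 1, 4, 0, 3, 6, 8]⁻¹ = [5, 3, 1, 6, 4, 2, 7, 0, 8]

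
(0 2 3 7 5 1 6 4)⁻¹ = (0 4 6 1 5 7 3 2)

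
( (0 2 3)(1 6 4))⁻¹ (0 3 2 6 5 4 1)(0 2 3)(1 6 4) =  (0 3 4 5 1 6 2)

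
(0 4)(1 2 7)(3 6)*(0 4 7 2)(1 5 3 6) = (0 7 5 3 1)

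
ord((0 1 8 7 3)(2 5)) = 10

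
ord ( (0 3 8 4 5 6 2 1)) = 8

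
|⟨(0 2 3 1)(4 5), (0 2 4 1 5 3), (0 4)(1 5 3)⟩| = 720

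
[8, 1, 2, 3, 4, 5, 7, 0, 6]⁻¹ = [7, 1, 2, 3, 4, 5, 8, 6, 0]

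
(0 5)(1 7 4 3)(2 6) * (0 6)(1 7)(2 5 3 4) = (0 3 7 2)(5 6)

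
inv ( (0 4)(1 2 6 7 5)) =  (0 4)(1 5 7 6 2)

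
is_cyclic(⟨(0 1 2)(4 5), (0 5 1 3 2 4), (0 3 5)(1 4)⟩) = no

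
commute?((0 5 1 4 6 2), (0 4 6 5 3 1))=no:(0 5 1 4 6 2) * (0 4 6 5 3 1)=(0 3 1 6 2 4 5), (0 4 6 5 3 1) * (0 5 1 4 6 2)=(0 6 1 5 3 4 2)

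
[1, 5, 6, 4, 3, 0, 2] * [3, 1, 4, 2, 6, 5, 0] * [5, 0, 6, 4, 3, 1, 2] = [0, 1, 5, 2, 6, 4, 3]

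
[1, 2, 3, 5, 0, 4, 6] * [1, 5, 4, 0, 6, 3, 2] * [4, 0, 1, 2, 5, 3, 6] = [3, 5, 4, 2, 0, 6, 1]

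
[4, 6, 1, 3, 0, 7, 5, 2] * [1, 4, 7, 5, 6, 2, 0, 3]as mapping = [0→6, 1→0, 2→4, 3→5, 4→1, 5→3, 6→2, 7→7]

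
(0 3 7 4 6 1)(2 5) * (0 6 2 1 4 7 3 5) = (0 5 1 6 4 2)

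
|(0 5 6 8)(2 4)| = 4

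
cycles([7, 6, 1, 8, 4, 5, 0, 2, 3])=(0 7 2 1 6)(3 8)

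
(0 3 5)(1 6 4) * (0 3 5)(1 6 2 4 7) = (0 5 3)(1 2 4 6 7)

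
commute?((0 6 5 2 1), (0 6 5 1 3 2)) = no:(0 6 5 2 1)*(0 6 5 1 3 2) = (0 5)(1 6)(2 3), (0 6 5 1 3 2)*(0 6 5 2 1) = (0 5)(1 3)(2 6)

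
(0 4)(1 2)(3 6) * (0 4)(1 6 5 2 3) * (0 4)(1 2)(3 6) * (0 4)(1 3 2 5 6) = (3 6 5)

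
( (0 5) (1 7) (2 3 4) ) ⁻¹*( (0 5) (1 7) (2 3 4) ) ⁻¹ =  (2 3 4) 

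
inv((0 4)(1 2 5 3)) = (0 4)(1 3 5 2)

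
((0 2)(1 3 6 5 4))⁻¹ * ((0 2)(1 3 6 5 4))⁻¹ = (1 5 3 4 6)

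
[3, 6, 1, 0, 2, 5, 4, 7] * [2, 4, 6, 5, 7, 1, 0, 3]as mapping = [0→5, 1→0, 2→4, 3→2, 4→6, 5→1, 6→7, 7→3]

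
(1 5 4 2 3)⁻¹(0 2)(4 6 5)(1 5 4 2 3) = (0 3)(2 6 4)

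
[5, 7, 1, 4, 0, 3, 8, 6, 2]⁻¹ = [4, 2, 8, 5, 3, 0, 7, 1, 6]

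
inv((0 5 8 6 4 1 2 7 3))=(0 3 7 2 1 4 6 8 5)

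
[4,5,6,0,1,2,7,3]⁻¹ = [3,4,5,7,0,1,2,6]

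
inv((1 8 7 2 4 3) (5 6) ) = (1 3 4 2 7 8) (5 6) 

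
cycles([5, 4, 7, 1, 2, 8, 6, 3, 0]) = (0 5 8)(1 4 2 7 3)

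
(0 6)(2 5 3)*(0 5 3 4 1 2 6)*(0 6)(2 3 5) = (0 6 2 5 4 1 3)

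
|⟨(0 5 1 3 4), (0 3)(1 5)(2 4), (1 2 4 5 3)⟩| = 720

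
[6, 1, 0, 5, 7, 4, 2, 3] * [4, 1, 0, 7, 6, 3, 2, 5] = [2, 1, 4, 3, 5, 6, 0, 7]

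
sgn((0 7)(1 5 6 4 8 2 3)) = -1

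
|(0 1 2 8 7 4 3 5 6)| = 9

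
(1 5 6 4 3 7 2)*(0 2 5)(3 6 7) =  (0 2 1)(4 6)(5 7)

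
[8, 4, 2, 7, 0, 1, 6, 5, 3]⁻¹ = [4, 5, 2, 8, 1, 7, 6, 3, 0]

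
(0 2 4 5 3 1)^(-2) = (0 3 4)(1 5 2)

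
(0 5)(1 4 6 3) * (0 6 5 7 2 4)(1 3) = (0 7 2 4 5 6 1)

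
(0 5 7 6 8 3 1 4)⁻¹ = (0 4 1 3 8 6 7 5)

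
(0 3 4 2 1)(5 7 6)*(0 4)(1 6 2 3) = (0 1 4 3)(2 6 5 7)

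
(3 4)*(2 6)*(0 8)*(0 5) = (0 8 5)(2 6)(3 4)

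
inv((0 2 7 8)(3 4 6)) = (0 8 7 2)(3 6 4)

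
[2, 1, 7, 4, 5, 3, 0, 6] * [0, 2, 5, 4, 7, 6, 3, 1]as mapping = [0→5, 1→2, 2→1, 3→7, 4→6, 5→4, 6→0, 7→3]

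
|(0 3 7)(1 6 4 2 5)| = 15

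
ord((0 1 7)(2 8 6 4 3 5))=6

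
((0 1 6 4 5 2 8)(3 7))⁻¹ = (0 8 2 5 4 6 1)(3 7)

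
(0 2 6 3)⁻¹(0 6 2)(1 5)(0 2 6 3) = (1 5)(2 3 6)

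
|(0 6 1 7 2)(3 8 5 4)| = 20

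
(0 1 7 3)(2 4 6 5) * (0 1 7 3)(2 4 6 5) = (0 7)(1 3)(2 6)(4 5)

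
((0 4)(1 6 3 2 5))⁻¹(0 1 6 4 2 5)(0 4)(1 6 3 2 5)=(0 5 1 4 6 3)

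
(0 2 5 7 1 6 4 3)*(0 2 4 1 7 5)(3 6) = (0 4 6 1 3 2)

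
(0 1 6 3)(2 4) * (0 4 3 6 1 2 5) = (0 2 3 4 5)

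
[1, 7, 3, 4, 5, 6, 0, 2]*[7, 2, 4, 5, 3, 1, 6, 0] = [2, 0, 5, 3, 1, 6, 7, 4]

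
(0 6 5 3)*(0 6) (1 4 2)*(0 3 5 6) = (0 3) (1 4 2) 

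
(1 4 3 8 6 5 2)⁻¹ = (1 2 5 6 8 3 4)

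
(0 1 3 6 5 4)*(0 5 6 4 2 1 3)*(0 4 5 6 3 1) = (0 1 4 6 3 5 2)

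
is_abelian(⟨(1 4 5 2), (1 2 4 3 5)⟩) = no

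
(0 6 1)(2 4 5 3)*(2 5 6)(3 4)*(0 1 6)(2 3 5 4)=(0 3 4)(2 5)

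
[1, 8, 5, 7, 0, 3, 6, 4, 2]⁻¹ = [4, 0, 8, 5, 7, 2, 6, 3, 1]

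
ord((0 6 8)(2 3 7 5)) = 12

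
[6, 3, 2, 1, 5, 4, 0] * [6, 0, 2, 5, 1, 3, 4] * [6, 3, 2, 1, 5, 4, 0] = [5, 4, 2, 6, 1, 3, 0]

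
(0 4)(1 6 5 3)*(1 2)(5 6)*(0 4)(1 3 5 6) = (1 6)(2 3)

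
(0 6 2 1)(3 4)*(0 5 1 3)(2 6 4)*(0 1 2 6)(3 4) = (0 3 6)(1 5 2 4)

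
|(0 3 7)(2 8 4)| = 3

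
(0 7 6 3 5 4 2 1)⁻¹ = (0 1 2 4 5 3 6 7)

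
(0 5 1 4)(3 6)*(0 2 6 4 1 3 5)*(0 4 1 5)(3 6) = (0 4 2 3 1 5 6)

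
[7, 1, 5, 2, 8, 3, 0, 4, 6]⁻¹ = [6, 1, 3, 5, 7, 2, 8, 0, 4]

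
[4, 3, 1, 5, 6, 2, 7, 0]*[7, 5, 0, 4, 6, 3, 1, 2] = [6, 4, 5, 3, 1, 0, 2, 7]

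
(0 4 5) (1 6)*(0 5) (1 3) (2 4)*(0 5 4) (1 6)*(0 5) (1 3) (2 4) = (0 4) (1 3 6) (2 5) 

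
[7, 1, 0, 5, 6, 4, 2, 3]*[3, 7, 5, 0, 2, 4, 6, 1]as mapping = [0→1, 1→7, 2→3, 3→4, 4→6, 5→2, 6→5, 7→0]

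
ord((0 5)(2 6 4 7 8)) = 10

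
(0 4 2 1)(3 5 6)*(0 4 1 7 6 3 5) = (0 1 4 2 7 6 5 3)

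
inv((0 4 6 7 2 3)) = (0 3 2 7 6 4)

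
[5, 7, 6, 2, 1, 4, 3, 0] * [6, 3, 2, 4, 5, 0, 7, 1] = [0, 1, 7, 2, 3, 5, 4, 6]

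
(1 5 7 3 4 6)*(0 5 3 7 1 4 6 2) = (0 5 1 3 6 4 2)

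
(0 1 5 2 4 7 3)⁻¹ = (0 3 7 4 2 5 1)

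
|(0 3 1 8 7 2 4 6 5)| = 9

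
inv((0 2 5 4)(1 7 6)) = (0 4 5 2)(1 6 7)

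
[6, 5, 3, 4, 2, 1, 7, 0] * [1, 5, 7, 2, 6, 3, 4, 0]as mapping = [0→4, 1→3, 2→2, 3→6, 4→7, 5→5, 6→0, 7→1]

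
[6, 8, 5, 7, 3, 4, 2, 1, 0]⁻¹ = [8, 7, 6, 4, 5, 2, 0, 3, 1]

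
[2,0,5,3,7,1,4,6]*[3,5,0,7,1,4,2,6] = [0,3,4,7,6,5,1,2] 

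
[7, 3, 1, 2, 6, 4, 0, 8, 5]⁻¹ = [6, 2, 3, 1, 5, 8, 4, 0, 7]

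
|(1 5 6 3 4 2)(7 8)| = 6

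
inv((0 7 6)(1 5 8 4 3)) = (0 6 7)(1 3 4 8 5)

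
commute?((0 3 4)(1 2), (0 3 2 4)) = no:(0 3 4)(1 2) * (0 3 2 4) = (0 2 1 4 3), (0 3 2 4) * (0 3 4)(1 2) = (0 4 3 1 2)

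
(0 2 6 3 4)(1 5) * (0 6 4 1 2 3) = (0 3 1 5 2 4 6)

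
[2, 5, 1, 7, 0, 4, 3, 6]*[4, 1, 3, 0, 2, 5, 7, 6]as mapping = [0→3, 1→5, 2→1, 3→6, 4→4, 5→2, 6→0, 7→7]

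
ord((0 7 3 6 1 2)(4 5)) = 6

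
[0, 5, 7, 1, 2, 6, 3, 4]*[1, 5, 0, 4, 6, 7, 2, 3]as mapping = [0→1, 1→7, 2→3, 3→5, 4→0, 5→2, 6→4, 7→6]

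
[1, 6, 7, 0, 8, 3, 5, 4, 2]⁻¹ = [3, 0, 8, 5, 7, 6, 1, 2, 4]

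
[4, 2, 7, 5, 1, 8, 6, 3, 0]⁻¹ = [8, 4, 1, 7, 0, 3, 6, 2, 5]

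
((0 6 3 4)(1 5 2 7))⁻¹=(0 4 3 6)(1 7 2 5)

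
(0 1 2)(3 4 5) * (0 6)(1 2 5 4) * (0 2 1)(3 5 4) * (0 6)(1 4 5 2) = (0 4 3 6 1 5 2)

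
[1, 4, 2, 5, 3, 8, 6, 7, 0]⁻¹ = [8, 0, 2, 4, 1, 3, 6, 7, 5]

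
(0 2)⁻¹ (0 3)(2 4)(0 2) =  (0 4)(2 3)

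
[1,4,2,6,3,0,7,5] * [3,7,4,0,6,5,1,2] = [7,6,4,1,0,3,2,5]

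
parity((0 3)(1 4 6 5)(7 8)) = odd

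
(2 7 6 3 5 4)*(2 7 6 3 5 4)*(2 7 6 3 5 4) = (2 3)(4 6)(5 7)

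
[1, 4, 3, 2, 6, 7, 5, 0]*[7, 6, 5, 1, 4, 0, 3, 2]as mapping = [0→6, 1→4, 2→1, 3→5, 4→3, 5→2, 6→0, 7→7]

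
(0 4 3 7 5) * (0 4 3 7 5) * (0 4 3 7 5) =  (0 7 4 5 3)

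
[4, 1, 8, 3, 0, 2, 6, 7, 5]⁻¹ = [4, 1, 5, 3, 0, 8, 6, 7, 2]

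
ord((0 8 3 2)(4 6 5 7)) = 4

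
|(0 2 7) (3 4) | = 6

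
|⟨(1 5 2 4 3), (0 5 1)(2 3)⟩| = 720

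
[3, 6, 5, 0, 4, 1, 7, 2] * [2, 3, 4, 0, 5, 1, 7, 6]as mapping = [0→0, 1→7, 2→1, 3→2, 4→5, 5→3, 6→6, 7→4]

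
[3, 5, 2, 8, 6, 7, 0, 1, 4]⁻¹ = [6, 7, 2, 0, 8, 1, 4, 5, 3]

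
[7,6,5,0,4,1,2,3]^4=[7,1,2,0,4,5,6,3]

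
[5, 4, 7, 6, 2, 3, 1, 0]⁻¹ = [7, 6, 4, 5, 1, 0, 3, 2]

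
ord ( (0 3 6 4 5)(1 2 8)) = 15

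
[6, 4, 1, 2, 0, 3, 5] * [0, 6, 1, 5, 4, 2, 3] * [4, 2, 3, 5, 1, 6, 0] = [5, 1, 0, 2, 4, 6, 3]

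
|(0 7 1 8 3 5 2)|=7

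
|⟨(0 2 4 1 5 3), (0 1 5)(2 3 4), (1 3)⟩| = 720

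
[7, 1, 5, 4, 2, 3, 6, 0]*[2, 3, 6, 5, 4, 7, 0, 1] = [1, 3, 7, 4, 6, 5, 0, 2]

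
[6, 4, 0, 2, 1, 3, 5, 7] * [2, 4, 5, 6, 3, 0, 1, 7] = [1, 3, 2, 5, 4, 6, 0, 7]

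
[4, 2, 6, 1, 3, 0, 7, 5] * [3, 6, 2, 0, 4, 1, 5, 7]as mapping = [0→4, 1→2, 2→5, 3→6, 4→0, 5→3, 6→7, 7→1]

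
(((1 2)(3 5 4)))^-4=(3 4 5)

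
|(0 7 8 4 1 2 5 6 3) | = 9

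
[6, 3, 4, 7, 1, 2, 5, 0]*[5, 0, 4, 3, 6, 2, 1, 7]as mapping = [0→1, 1→3, 2→6, 3→7, 4→0, 5→4, 6→2, 7→5]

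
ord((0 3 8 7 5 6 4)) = 7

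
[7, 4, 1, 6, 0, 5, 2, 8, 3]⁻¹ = [4, 2, 6, 8, 1, 5, 3, 0, 7]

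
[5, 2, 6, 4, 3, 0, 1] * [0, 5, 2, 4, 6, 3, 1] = [3, 2, 1, 6, 4, 0, 5]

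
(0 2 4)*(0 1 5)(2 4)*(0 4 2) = (0 2)(1 5 4)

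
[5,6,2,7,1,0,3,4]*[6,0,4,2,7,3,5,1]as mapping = [0→3,1→5,2→4,3→1,4→0,5→6,6→2,7→7]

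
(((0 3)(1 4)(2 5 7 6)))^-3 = (0 3)(1 4)(2 5 7 6)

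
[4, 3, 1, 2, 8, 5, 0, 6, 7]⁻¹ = [6, 2, 3, 1, 0, 5, 7, 8, 4]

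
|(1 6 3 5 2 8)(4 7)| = 6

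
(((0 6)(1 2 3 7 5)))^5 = (0 6)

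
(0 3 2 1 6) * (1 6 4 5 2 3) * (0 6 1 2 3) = (0 2 1 4 5 3) 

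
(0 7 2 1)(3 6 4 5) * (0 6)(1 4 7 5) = (0 5 3)(1 6 7 2 4)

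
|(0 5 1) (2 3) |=6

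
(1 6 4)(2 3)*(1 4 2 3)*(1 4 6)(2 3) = (2 4 6 3)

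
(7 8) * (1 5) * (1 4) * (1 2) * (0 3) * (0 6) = (0 3 6)(1 5 4 2)(7 8)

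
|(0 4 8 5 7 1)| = 6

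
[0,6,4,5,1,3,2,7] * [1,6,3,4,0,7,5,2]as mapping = [0→1,1→5,2→0,3→7,4→6,5→4,6→3,7→2]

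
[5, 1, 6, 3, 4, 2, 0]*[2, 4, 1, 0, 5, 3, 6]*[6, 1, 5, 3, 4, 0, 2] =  [3, 4, 2, 6, 0, 1, 5] 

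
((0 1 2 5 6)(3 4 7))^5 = (3 7 4)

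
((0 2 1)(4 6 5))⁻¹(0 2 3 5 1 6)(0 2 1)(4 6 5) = (0 5 2 1 3 4)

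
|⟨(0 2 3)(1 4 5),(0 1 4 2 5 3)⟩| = 120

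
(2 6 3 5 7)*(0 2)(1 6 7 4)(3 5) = (0 2 7)(1 6 5 4)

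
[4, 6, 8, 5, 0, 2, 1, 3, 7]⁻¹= [4, 6, 5, 7, 0, 3, 1, 8, 2]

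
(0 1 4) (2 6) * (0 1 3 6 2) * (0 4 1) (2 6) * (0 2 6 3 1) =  (0 1) (2 3 6 4) 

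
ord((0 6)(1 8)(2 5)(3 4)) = 2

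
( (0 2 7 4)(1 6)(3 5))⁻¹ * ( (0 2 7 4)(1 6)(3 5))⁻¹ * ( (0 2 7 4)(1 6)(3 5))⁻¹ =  (0 2 7 4)(1 6)(3 5)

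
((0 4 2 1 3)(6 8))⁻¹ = (0 3 1 2 4)(6 8)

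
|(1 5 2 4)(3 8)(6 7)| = 4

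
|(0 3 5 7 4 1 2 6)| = 8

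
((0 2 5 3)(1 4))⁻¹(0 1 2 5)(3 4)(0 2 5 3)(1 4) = (0 1)(2 4 5 3)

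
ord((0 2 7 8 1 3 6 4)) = 8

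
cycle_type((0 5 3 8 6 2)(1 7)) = 2.6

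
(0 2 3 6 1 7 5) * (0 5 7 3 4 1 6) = (0 2 4 1 3)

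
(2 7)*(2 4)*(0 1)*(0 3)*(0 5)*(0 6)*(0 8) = (0 1 3 5 6 8)(2 7 4)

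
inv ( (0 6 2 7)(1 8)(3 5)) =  (0 7 2 6)(1 8)(3 5)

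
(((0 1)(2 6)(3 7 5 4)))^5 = (0 1)(2 6)(3 7 5 4)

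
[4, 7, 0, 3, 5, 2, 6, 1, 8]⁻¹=[2, 7, 5, 3, 0, 4, 6, 1, 8]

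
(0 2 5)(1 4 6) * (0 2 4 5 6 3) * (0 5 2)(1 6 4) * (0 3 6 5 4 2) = (0 1)(3 4 6 5)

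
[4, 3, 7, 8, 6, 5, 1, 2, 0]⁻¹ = [8, 6, 7, 1, 0, 5, 4, 2, 3]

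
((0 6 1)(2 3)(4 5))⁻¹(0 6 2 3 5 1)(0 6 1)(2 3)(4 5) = (0 6 1 3 2 4)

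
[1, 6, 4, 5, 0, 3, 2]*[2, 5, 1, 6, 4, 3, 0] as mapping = [0→5, 1→0, 2→4, 3→3, 4→2, 5→6, 6→1] 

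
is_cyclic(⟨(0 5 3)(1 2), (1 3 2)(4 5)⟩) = no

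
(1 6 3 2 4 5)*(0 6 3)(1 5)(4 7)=(0 6)(1 3 2 7 4)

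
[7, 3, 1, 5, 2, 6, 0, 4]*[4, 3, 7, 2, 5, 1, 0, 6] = [6, 2, 3, 1, 7, 0, 4, 5]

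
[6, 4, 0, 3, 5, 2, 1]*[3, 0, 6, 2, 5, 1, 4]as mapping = [0→4, 1→5, 2→3, 3→2, 4→1, 5→6, 6→0]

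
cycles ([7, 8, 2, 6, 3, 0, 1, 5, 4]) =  (0 7 5)(1 8 4 3 6)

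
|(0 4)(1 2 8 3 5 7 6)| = 14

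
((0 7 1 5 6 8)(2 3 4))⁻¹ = (0 8 6 5 1 7)(2 4 3)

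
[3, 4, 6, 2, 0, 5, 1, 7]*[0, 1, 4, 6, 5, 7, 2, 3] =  [6, 5, 2, 4, 0, 7, 1, 3]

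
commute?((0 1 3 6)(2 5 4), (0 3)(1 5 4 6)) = no:(0 1 3 6)(2 5 4)*(0 3)(1 5 4 6) = (0 5 6 3 1)(2 4), (0 3)(1 5 4 6)*(0 1 3 6)(2 5 4) = (0 6 3 1 4)(2 5)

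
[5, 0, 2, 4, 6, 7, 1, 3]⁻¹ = [1, 6, 2, 7, 3, 0, 4, 5]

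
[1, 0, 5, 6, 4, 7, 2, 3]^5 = [1, 0, 2, 3, 4, 5, 6, 7]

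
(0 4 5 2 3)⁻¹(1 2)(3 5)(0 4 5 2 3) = (0 2)(1 3)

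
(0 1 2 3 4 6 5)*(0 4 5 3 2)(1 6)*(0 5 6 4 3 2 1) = (0 4)(1 5 3 6 2)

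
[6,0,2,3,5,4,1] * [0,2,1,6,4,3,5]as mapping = [0→5,1→0,2→1,3→6,4→3,5→4,6→2]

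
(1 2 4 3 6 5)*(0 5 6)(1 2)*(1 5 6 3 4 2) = (0 6 3)(1 5)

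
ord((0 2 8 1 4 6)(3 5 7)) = 6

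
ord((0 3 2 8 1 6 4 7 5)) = 9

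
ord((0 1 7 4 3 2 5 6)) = 8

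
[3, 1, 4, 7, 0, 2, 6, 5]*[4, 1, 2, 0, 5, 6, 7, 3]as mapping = [0→0, 1→1, 2→5, 3→3, 4→4, 5→2, 6→7, 7→6]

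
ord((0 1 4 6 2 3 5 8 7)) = 9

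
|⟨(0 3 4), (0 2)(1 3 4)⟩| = 120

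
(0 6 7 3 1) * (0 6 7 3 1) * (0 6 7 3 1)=(0 3 6 1 7)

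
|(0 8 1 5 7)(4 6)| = 10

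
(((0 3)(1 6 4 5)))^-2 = (1 4)(5 6)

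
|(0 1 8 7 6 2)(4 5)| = 6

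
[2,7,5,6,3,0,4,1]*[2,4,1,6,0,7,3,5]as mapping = [0→1,1→5,2→7,3→3,4→6,5→2,6→0,7→4]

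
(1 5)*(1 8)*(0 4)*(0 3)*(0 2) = (0 4 3 2)(1 5 8)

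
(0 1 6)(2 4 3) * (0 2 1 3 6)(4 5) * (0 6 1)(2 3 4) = (0 4 1 6 3)(2 5)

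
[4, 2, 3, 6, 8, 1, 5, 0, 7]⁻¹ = [7, 5, 1, 2, 0, 6, 3, 8, 4]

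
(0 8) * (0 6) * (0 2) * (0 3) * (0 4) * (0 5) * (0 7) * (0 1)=(0 8 6 2 3 4 5 7 1)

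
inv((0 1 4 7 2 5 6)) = (0 6 5 2 7 4 1)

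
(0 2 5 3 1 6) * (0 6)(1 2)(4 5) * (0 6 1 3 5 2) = (0 3)(1 6)(2 4)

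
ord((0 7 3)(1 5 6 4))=12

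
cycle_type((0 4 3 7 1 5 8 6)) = 8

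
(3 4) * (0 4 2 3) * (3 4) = (0 3 2 4) 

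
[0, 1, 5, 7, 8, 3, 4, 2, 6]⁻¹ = [0, 1, 7, 5, 6, 2, 8, 3, 4]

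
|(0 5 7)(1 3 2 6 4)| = 15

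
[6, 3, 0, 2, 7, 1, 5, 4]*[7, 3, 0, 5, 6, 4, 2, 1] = [2, 5, 7, 0, 1, 3, 4, 6] 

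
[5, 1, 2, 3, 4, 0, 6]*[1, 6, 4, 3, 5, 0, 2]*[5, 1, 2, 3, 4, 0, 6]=[5, 6, 4, 3, 0, 1, 2]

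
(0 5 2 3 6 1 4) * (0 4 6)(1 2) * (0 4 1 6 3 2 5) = (1 3 4)(5 6)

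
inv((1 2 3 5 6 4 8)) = (1 8 4 6 5 3 2)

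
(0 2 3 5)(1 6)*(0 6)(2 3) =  (0 3 5 6 1)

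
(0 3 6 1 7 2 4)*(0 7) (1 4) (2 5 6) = (0 3 2 1) (4 7 5 6) 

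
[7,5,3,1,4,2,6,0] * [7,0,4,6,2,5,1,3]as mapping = [0→3,1→5,2→6,3→0,4→2,5→4,6→1,7→7]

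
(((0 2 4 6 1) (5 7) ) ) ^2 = (0 4 1 2 6) 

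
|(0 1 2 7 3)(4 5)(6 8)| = 10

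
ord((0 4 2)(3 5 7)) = 3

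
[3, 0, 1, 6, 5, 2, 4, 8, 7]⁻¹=[1, 2, 5, 0, 6, 4, 3, 8, 7]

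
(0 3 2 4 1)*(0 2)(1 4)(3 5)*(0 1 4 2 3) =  (0 5)(1 3)(2 4)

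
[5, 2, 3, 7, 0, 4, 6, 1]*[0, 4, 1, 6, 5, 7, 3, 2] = [7, 1, 6, 2, 0, 5, 3, 4]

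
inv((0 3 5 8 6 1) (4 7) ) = (0 1 6 8 5 3) (4 7) 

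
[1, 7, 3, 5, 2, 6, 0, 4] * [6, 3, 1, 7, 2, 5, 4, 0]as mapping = [0→3, 1→0, 2→7, 3→5, 4→1, 5→4, 6→6, 7→2]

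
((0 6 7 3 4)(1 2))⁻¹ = (0 4 3 7 6)(1 2)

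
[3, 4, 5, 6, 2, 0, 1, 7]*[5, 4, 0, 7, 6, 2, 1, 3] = [7, 6, 2, 1, 0, 5, 4, 3]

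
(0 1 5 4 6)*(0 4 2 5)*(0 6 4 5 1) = (1 6 5 2)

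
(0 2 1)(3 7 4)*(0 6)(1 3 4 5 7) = (0 2 3 1 6)(5 7)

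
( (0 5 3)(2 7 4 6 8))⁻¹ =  (0 3 5)(2 8 6 4 7)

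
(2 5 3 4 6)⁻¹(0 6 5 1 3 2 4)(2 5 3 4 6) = (0 2 3 1 4 5 6)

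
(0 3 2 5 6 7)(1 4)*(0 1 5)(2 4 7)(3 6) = (0 6 2)(1 7)(3 4 5)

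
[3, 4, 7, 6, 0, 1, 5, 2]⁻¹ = [4, 5, 7, 0, 1, 6, 3, 2]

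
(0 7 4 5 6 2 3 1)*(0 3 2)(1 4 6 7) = (0 1 3 4 5 7 6)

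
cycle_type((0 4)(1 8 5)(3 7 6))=2.3^2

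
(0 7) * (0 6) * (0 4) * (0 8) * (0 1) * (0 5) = (0 7 6 4 8 1 5)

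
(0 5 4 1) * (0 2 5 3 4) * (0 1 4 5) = (0 3 5 1 2)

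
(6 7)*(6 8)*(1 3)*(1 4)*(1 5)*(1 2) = (1 3 4 5 2)(6 7 8)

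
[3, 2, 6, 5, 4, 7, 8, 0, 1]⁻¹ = [7, 8, 1, 0, 4, 3, 2, 5, 6]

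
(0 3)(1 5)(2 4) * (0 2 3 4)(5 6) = (0 4 3 2)(1 6 5)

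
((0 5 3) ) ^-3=() 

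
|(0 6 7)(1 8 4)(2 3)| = 6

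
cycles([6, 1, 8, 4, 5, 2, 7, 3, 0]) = (0 6 7 3 4 5 2 8)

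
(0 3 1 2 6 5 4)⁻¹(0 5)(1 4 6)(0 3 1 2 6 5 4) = (0 5 2)(3 4)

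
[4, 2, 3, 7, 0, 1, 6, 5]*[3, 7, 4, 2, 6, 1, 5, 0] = [6, 4, 2, 0, 3, 7, 5, 1]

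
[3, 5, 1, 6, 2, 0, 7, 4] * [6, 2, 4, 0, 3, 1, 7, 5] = [0, 1, 2, 7, 4, 6, 5, 3]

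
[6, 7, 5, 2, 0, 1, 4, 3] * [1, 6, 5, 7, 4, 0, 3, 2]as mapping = [0→3, 1→2, 2→0, 3→5, 4→1, 5→6, 6→4, 7→7]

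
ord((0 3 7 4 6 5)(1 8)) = 6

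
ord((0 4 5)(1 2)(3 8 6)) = 6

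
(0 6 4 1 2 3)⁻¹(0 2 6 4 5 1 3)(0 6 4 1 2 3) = (0 6 3 4 1 5 2)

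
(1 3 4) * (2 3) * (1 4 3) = (1 2)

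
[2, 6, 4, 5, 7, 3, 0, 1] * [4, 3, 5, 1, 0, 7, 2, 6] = [5, 2, 0, 7, 6, 1, 4, 3]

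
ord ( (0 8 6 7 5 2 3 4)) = 8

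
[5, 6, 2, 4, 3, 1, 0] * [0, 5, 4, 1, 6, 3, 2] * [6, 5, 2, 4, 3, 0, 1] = [4, 2, 3, 1, 5, 0, 6]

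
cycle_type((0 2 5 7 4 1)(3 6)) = 2.6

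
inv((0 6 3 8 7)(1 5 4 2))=(0 7 8 3 6)(1 2 4 5)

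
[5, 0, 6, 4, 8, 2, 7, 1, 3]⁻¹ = [1, 7, 5, 8, 3, 0, 2, 6, 4]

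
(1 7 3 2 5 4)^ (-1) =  (1 4 5 2 3 7)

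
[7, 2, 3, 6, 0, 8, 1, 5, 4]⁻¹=[4, 6, 1, 2, 8, 7, 3, 0, 5]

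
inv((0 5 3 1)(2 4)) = (0 1 3 5)(2 4)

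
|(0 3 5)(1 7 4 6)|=12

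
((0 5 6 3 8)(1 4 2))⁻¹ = (0 8 3 6 5)(1 2 4)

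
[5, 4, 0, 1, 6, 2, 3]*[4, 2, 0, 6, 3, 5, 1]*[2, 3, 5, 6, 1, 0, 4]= [0, 6, 1, 5, 3, 2, 4]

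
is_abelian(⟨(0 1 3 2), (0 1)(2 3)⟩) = no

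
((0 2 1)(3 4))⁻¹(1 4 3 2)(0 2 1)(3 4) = (0 3 4 1)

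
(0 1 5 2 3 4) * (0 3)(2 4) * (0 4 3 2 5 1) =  (2 4)(3 5)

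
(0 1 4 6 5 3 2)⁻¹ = (0 2 3 5 6 4 1)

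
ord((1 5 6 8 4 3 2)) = 7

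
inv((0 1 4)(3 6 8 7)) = (0 4 1)(3 7 8 6)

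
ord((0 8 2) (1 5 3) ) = 3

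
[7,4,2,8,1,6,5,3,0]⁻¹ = [8,4,2,7,1,6,5,0,3]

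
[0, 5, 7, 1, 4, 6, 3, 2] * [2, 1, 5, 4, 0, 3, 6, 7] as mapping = [0→2, 1→3, 2→7, 3→1, 4→0, 5→6, 6→4, 7→5] 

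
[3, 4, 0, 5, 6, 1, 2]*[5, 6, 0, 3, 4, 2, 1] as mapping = [0→3, 1→4, 2→5, 3→2, 4→1, 5→6, 6→0] 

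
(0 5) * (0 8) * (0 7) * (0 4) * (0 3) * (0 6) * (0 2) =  (0 5 8 7 4 3 6 2)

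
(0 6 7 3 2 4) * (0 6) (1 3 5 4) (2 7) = (1 3 7 5 4 6 2) 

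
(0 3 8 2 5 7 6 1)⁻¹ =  (0 1 6 7 5 2 8 3)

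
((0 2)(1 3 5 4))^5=(0 2)(1 3 5 4)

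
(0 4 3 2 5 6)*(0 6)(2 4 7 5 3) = (0 7 5)(2 3 4)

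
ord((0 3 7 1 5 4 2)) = 7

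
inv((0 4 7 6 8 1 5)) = (0 5 1 8 6 7 4)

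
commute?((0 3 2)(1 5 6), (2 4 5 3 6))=no:(0 3 2)(1 5 6) * (2 4 5 3 6)=(0 6 1 3 4 5 2), (2 4 5 3 6) * (0 3 2)(1 5 6)=(0 3 1 5 2 4 6)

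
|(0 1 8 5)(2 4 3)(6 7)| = 12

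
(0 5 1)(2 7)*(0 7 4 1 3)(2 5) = (0 2 4 1 7 5 3)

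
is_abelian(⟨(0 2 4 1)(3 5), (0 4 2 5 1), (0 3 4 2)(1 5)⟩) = no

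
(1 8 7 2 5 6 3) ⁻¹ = (1 3 6 5 2 7 8) 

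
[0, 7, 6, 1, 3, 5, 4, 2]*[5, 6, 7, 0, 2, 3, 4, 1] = [5, 1, 4, 6, 0, 3, 2, 7]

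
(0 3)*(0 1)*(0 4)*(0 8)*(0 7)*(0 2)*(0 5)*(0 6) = (0 3 1 4 8 7 2 5 6)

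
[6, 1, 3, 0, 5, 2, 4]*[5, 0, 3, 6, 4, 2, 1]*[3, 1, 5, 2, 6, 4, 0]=[1, 3, 0, 4, 5, 2, 6]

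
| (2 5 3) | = 3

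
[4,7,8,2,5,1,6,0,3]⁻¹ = [7,5,3,8,0,4,6,1,2]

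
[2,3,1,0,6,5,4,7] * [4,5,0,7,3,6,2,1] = [0,7,5,4,2,6,3,1]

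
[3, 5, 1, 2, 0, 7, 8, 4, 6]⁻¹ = [4, 2, 3, 0, 7, 1, 8, 5, 6]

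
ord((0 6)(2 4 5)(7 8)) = 6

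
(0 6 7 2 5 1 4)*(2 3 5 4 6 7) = (0 7 3 5 1 6 2 4)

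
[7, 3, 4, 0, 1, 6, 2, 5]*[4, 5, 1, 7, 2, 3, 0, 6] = [6, 7, 2, 4, 5, 0, 1, 3]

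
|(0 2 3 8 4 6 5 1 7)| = 9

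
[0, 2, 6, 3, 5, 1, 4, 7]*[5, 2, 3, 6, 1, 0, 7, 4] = [5, 3, 7, 6, 0, 2, 1, 4] 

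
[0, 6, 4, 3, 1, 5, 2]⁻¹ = [0, 4, 6, 3, 2, 5, 1]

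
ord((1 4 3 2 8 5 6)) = 7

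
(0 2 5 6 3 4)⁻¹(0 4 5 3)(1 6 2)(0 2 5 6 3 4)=(0 6 4 2)(1 3 5)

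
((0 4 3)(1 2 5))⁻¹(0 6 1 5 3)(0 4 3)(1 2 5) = (0 4 6 2 1)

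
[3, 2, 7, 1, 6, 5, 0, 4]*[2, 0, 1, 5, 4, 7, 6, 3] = [5, 1, 3, 0, 6, 7, 2, 4]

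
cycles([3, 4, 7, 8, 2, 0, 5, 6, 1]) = (0 3 8 1 4 2 7 6 5)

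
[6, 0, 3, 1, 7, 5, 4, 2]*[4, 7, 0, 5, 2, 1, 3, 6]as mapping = [0→3, 1→4, 2→5, 3→7, 4→6, 5→1, 6→2, 7→0]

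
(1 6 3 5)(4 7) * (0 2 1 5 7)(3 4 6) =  (0 2 1 3 7 6 4)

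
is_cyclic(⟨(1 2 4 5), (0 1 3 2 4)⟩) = no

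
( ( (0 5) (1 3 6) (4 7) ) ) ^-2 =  (1 3 6) 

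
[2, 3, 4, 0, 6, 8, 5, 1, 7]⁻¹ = [3, 7, 0, 1, 2, 6, 4, 8, 5]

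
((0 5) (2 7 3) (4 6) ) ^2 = (2 3 7) 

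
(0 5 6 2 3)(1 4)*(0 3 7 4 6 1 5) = (1 6 2 7 4 5)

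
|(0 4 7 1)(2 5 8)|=12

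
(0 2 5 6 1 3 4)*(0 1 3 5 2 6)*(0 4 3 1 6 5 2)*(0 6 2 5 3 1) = (0 3 1 5 4 2 6) 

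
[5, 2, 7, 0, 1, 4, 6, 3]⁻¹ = [3, 4, 1, 7, 5, 0, 6, 2]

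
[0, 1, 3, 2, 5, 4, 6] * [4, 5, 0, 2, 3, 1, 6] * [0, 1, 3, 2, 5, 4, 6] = [5, 4, 3, 0, 1, 2, 6]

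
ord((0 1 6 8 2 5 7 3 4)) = 9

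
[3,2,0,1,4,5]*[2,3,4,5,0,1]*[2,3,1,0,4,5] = [5,4,1,0,2,3]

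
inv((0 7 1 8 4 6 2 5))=(0 5 2 6 4 8 1 7)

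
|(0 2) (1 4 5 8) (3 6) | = 4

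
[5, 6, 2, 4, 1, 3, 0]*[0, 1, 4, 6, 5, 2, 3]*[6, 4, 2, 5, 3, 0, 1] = [2, 5, 3, 0, 4, 1, 6]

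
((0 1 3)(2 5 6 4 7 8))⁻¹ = (0 3 1)(2 8 7 4 6 5)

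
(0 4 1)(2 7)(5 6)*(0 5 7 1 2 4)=(1 5 6 7 4 2)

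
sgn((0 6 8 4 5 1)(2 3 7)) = -1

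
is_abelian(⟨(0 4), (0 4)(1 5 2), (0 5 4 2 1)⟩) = no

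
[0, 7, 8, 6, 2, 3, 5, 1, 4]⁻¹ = [0, 7, 4, 5, 8, 6, 3, 1, 2]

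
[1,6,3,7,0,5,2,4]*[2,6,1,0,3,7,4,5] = [6,4,0,5,2,7,1,3]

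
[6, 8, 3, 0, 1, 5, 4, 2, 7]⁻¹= [3, 4, 7, 2, 6, 5, 0, 8, 1]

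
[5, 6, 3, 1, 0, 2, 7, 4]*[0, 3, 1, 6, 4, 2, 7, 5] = [2, 7, 6, 3, 0, 1, 5, 4]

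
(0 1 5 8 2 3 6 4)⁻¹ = (0 4 6 3 2 8 5 1)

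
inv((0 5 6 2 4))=(0 4 2 6 5)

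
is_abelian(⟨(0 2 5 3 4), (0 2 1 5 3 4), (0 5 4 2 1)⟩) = no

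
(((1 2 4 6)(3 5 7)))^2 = (1 4)(2 6)(3 7 5)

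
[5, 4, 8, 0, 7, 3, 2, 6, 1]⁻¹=[3, 8, 6, 5, 1, 0, 7, 4, 2]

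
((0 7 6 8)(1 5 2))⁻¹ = (0 8 6 7)(1 2 5)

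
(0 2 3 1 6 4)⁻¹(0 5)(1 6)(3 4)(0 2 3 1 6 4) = (0 1)(2 5)(4 6)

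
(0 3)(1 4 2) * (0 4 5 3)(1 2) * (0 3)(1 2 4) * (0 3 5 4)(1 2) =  (0 5 3 2)(1 4)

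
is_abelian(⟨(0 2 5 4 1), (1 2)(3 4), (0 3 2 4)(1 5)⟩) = no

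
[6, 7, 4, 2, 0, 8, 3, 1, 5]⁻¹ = [4, 7, 3, 6, 2, 8, 0, 1, 5]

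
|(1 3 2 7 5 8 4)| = 7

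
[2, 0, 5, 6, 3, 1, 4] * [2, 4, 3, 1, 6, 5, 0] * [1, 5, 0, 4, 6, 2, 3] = [4, 0, 2, 1, 5, 6, 3]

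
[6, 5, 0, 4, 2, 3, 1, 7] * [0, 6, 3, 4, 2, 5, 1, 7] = [1, 5, 0, 2, 3, 4, 6, 7]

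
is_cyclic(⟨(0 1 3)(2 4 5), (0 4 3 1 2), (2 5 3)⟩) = no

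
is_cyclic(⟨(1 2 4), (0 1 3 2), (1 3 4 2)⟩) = no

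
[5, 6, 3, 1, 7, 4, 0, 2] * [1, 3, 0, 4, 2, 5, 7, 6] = [5, 7, 4, 3, 6, 2, 1, 0]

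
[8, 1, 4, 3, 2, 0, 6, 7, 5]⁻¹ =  [5, 1, 4, 3, 2, 8, 6, 7, 0]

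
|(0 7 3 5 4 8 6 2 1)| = 9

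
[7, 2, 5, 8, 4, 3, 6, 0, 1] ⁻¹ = [7, 8, 1, 5, 4, 2, 6, 0, 3] 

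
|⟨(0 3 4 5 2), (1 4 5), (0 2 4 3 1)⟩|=360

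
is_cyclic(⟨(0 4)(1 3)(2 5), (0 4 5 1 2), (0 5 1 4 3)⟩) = no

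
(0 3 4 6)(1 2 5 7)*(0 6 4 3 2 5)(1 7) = (0 2)(1 5)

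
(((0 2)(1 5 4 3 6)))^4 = (1 6 3 4 5)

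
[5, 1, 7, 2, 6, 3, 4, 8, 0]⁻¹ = [8, 1, 3, 5, 6, 0, 4, 2, 7]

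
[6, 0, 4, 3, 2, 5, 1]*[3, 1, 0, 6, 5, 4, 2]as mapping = [0→2, 1→3, 2→5, 3→6, 4→0, 5→4, 6→1]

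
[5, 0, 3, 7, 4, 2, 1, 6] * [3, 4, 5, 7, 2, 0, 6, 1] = [0, 3, 7, 1, 2, 5, 4, 6]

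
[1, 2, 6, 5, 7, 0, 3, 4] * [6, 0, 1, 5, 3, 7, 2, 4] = [0, 1, 2, 7, 4, 6, 5, 3]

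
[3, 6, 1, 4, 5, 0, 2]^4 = [0, 6, 1, 3, 4, 5, 2]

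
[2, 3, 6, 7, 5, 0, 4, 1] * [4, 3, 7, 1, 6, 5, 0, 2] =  [7, 1, 0, 2, 5, 4, 6, 3]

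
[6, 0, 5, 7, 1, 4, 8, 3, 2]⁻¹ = [1, 4, 8, 7, 5, 2, 0, 3, 6]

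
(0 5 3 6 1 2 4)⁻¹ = (0 4 2 1 6 3 5)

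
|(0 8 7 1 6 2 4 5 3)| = 9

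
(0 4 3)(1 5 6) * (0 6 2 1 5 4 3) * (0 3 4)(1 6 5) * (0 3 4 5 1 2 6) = (0 5 6 2)(1 3)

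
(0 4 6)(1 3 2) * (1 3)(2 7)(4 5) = (0 5 4 6)(2 3 7)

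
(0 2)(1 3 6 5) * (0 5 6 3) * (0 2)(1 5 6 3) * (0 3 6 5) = (0 3 1 2 5)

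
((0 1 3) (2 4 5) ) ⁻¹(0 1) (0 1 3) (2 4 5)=(1 3) 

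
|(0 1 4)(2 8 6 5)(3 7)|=12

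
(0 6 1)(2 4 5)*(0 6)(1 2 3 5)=(1 6 2 4)(3 5)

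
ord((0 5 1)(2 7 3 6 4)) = 15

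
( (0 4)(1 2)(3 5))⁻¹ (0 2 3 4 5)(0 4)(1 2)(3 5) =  (0 3 4 1 5)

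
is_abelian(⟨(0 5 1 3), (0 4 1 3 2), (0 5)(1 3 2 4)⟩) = no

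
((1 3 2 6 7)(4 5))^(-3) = (1 2 7 3 6)(4 5)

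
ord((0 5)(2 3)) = 2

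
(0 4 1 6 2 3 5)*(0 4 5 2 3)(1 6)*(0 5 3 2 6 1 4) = (0 3 6 2 5)(1 4)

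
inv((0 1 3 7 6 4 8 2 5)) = (0 5 2 8 4 6 7 3 1)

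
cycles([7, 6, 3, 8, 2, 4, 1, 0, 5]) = (0 7)(1 6)(2 3 8 5 4)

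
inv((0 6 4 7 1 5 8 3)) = (0 3 8 5 1 7 4 6)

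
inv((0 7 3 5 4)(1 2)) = (0 4 5 3 7)(1 2)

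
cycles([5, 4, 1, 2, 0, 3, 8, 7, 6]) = (0 5 3 2 1 4)(6 8)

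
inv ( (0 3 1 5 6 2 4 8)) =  (0 8 4 2 6 5 1 3)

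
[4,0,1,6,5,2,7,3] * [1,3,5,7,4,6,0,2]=[4,1,3,0,6,5,2,7]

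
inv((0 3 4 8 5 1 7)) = (0 7 1 5 8 4 3)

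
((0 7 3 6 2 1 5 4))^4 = (0 2)(1 7)(3 5)(4 6)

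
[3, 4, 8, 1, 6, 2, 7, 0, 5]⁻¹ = [7, 3, 5, 0, 1, 8, 4, 6, 2]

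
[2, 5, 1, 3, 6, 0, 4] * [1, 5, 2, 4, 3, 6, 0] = [2, 6, 5, 4, 0, 1, 3]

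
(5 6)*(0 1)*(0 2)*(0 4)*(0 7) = (0 1 2 4 7)(5 6)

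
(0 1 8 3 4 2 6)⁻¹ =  (0 6 2 4 3 8 1)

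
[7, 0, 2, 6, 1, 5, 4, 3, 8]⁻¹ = [1, 4, 2, 7, 6, 5, 3, 0, 8]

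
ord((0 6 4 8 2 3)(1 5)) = 6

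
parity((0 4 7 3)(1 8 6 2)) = even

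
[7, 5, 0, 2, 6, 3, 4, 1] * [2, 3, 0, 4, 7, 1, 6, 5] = [5, 1, 2, 0, 6, 4, 7, 3]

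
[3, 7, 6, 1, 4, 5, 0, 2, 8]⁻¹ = [6, 3, 7, 0, 4, 5, 2, 1, 8]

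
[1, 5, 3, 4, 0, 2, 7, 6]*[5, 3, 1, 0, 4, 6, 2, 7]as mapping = [0→3, 1→6, 2→0, 3→4, 4→5, 5→1, 6→7, 7→2]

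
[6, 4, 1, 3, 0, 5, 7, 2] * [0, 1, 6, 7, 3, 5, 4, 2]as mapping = [0→4, 1→3, 2→1, 3→7, 4→0, 5→5, 6→2, 7→6]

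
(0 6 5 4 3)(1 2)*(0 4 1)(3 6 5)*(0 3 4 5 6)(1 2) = (0 6 4)(2 3 5)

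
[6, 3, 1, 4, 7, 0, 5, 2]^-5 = [6, 1, 2, 3, 4, 0, 5, 7]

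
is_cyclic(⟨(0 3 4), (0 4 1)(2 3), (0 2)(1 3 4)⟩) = no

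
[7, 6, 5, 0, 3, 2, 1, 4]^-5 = [3, 6, 5, 4, 7, 2, 1, 0]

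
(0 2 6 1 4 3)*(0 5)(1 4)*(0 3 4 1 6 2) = (1 6)(3 5)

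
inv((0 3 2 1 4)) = (0 4 1 2 3)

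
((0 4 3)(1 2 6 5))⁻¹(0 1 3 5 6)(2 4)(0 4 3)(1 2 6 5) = (0 1 5 4 2)(3 6)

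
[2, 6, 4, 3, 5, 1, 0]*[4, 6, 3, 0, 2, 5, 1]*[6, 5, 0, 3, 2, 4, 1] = [3, 5, 0, 6, 4, 1, 2]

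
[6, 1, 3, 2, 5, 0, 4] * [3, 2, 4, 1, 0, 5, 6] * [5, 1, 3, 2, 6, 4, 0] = [0, 3, 1, 6, 4, 2, 5]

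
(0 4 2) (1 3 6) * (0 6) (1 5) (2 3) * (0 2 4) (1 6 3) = (1 4) (2 3) (5 6) 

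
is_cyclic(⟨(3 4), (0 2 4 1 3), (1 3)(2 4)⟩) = no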